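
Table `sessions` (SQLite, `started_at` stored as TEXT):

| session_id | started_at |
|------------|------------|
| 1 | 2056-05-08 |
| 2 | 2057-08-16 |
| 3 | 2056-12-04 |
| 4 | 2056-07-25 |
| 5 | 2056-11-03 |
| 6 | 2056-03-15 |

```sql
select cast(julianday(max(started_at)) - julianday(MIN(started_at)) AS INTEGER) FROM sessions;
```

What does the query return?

519

MIN = 2056-03-15, MAX = 2057-08-16.
16 days remain in March 2056 after the 15th (31 − 15).
Full months from April 2056 through July 2057 contribute their day counts.
Then 16 days into August 2057.
Total: 16 + 30 + 31 + 30 + 31 + 31 + 30 + 31 + 30 + 31 + 31 + 28 + 31 + 30 + 31 + 30 + 31 + 16 = 519.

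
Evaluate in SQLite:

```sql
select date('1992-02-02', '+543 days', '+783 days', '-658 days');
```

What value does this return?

1993-12-01

Applying '+543 days' to 1992-02-02: counting 543 days forward gives 1993-07-29.
Applying '+783 days' to 1993-07-29: counting 783 days forward gives 1995-09-20.
Applying '-658 days' to 1995-09-20: counting 658 days back gives 1993-12-01.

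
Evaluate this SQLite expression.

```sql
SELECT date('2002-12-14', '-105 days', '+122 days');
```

Applying '-105 days' to 2002-12-14: counting 105 days back gives 2002-08-31.
Applying '+122 days' to 2002-08-31: counting 122 days forward gives 2002-12-31.

2002-12-31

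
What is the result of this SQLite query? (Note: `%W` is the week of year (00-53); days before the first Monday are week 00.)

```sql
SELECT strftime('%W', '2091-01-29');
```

2091-01-29 is a Monday. SQLite's %W counts Mondays since the year started; the result is 05.

05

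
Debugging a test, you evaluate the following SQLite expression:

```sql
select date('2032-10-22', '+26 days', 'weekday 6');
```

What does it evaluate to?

2032-11-20

October 2032 has 31 days; 9 remain after the 22nd, so 10 days reach 2032-11-01.
Advancing 16 more days within November lands on 2032-11-17.
`weekday 6` advances to the next Saturday; 2032-11-17 is a Wednesday, so it moves forward to 2032-11-20.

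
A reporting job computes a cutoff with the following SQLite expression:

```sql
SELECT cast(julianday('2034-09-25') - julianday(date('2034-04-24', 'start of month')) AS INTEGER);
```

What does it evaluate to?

177

`start of month` rewinds 2034-04-24 to 2034-04-01.
29 days remain in April 2034 after the 1st (30 − 1).
May 2034: 31 days.
June 2034: 30 days.
July 2034: 31 days.
August 2034: 31 days.
Then 25 days into September 2034.
Total: 29 + 31 + 30 + 31 + 31 + 25 = 177.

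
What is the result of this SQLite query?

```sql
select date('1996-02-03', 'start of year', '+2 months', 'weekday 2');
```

`start of year` rewinds 1996-02-03 to 1996-01-01.
Adding +2 months to 1996-01-01 gives 1996-03-01.
`weekday 2` advances to the next Tuesday; 1996-03-01 is a Friday, so it moves forward to 1996-03-05.

1996-03-05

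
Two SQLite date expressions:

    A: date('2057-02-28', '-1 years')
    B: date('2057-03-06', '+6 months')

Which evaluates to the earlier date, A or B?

A

A = 2056-02-28.
B = 2057-09-06.
A is earlier.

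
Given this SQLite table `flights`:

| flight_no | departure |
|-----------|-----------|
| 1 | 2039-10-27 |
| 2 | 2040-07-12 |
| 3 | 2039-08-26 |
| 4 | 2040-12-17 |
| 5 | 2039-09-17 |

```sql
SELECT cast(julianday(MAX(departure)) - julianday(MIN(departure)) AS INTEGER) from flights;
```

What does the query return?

479

MIN = 2039-08-26, MAX = 2040-12-17.
5 days remain in August 2039 after the 26th (31 − 26).
Full months from September 2039 through November 2040 contribute their day counts.
Then 17 days into December 2040.
Total: 5 + 30 + 31 + 30 + 31 + 31 + 29 + 31 + 30 + 31 + 30 + 31 + 31 + 30 + 31 + 30 + 17 = 479.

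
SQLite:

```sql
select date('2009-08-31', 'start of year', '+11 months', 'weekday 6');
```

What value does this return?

2009-12-05

`start of year` rewinds 2009-08-31 to 2009-01-01.
Adding +11 months to 2009-01-01 gives 2009-12-01.
`weekday 6` advances to the next Saturday; 2009-12-01 is a Tuesday, so it moves forward to 2009-12-05.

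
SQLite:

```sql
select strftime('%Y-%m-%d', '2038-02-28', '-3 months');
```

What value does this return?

First apply '-3 months': 2038-02-28 → 2037-11-28.
`%Y-%m-%d` extracts the ISO date: 2037-11-28.

2037-11-28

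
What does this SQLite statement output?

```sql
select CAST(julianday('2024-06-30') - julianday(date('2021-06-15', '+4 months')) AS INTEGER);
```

Adding +4 months to 2021-06-15 gives 2021-10-15.
16 days remain in October 2021 after the 15th (31 − 15).
Full months from November 2021 through May 2024 contribute their day counts.
Then 30 days into June 2024.
Total: 16 + 30 + 31 + 31 + 28 + 31 + 30 + 31 + 30 + 31 + 31 + 30 + 31 + 30 + 31 + 31 + 28 + 31 + 30 + 31 + 30 + 31 + 31 + 30 + 31 + 30 + 31 + 31 + 29 + 31 + 30 + 31 + 30 = 989.

989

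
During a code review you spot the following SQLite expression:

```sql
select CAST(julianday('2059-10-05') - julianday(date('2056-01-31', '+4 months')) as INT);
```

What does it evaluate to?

1222

Adding +4 months to 2056-01-31 gives 2056-05-31.
0 days remain in May 2056 after the 31st (31 − 31).
Full months from June 2056 through September 2059 contribute their day counts.
Then 5 days into October 2059.
Total: 0 + 30 + 31 + 31 + 30 + 31 + 30 + 31 + 31 + 28 + 31 + 30 + 31 + 30 + 31 + 31 + 30 + 31 + 30 + 31 + 31 + 28 + 31 + 30 + 31 + 30 + 31 + 31 + 30 + 31 + 30 + 31 + 31 + 28 + 31 + 30 + 31 + 30 + 31 + 31 + 30 + 5 = 1222.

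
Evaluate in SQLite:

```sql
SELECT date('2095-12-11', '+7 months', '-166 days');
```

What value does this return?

Adding +7 months to 2095-12-11 gives 2096-07-11.
Applying '-166 days' to 2096-07-11: counting 166 days back gives 2096-01-27.

2096-01-27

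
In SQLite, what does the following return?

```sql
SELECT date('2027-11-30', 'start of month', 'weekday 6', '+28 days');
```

2027-12-04

`start of month` rewinds 2027-11-30 to 2027-11-01.
`weekday 6` advances to the next Saturday; 2027-11-01 is a Monday, so it moves forward to 2027-11-06.
November 2027 has 30 days; 24 remain after the 6th, so 25 days reach 2027-12-01.
Advancing 3 more days within December lands on 2027-12-04.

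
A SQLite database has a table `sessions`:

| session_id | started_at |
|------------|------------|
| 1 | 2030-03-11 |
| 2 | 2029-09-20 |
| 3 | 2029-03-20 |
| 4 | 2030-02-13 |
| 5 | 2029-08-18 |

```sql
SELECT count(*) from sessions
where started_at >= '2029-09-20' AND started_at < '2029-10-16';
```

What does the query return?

1

Rows in [2029-09-20, 2029-10-16): 2029-09-20 → 1 row.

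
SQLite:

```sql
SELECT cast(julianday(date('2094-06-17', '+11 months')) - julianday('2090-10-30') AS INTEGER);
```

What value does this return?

Adding +11 months to 2094-06-17 gives 2095-05-17.
1 day remains in October 2090 after the 30th (31 − 30).
Full months from November 2090 through April 2095 contribute their day counts.
Then 17 days into May 2095.
Total: 1 + 30 + 31 + 31 + 28 + 31 + 30 + 31 + 30 + 31 + 31 + 30 + 31 + 30 + 31 + 31 + 29 + 31 + 30 + 31 + 30 + 31 + 31 + 30 + 31 + 30 + 31 + 31 + 28 + 31 + 30 + 31 + 30 + 31 + 31 + 30 + 31 + 30 + 31 + 31 + 28 + 31 + 30 + 31 + 30 + 31 + 31 + 30 + 31 + 30 + 31 + 31 + 28 + 31 + 30 + 17 = 1660.

1660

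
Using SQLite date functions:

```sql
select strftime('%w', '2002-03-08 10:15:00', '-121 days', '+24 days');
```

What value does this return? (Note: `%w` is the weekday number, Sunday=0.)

6

First apply '-121 days', '+24 days': 2002-03-08 10:15:00 → 2001-12-01 10:15:00.
2001-12-01 is a Saturday; with Sunday=0 that is 6.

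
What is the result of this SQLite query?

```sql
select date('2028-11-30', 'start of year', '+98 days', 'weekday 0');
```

2028-04-09

`start of year` rewinds 2028-11-30 to 2028-01-01.
Applying '+98 days' to 2028-01-01: counting 98 days forward gives 2028-04-08.
`weekday 0` advances to the next Sunday; 2028-04-08 is a Saturday, so it moves forward to 2028-04-09.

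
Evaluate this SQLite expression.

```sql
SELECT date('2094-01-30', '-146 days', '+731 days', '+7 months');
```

2096-04-07

Applying '-146 days' to 2094-01-30: counting 146 days back gives 2093-09-06.
Applying '+731 days' to 2093-09-06: counting 731 days forward gives 2095-09-07.
Adding +7 months to 2095-09-07 gives 2096-04-07.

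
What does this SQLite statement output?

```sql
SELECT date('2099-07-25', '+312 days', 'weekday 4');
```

2100-06-03

Applying '+312 days' to 2099-07-25: counting 312 days forward gives 2100-06-02.
`weekday 4` advances to the next Thursday; 2100-06-02 is a Wednesday, so it moves forward to 2100-06-03.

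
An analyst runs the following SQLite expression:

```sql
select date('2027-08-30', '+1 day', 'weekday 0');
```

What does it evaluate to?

2027-09-05

Advancing 1 more day within August lands on 2027-08-31.
`weekday 0` advances to the next Sunday; 2027-08-31 is a Tuesday, so it moves forward to 2027-09-05.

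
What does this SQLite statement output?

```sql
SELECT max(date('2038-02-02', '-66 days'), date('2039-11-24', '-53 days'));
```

date('2038-02-02', '-66 days') → 2037-11-28.
date('2039-11-24', '-53 days') → 2039-10-02.
Later of the two is 2039-10-02.

2039-10-02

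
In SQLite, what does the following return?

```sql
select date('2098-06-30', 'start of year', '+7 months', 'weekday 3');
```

2098-08-06

`start of year` rewinds 2098-06-30 to 2098-01-01.
Adding +7 months to 2098-01-01 gives 2098-08-01.
`weekday 3` advances to the next Wednesday; 2098-08-01 is a Friday, so it moves forward to 2098-08-06.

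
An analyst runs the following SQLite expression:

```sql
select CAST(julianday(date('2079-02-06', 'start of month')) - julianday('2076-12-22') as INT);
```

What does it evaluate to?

`start of month` rewinds 2079-02-06 to 2079-02-01.
9 days remain in December 2076 after the 22nd (31 − 22).
Full months from January 2077 through January 2079 contribute their day counts.
Then 1 day into February 2079.
Total: 9 + 31 + 28 + 31 + 30 + 31 + 30 + 31 + 31 + 30 + 31 + 30 + 31 + 31 + 28 + 31 + 30 + 31 + 30 + 31 + 31 + 30 + 31 + 30 + 31 + 31 + 1 = 771.

771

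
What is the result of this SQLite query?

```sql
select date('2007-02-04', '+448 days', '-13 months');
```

2007-03-27

Applying '+448 days' to 2007-02-04: counting 448 days forward gives 2008-04-27.
Adding -13 months to 2008-04-27 gives 2007-03-27.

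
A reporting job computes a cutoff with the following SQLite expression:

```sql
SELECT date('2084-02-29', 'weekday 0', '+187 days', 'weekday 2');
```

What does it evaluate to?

`weekday 0` advances to the next Sunday; 2084-02-29 is a Tuesday, so it moves forward to 2084-03-05.
Applying '+187 days' to 2084-03-05: counting 187 days forward gives 2084-09-08.
`weekday 2` advances to the next Tuesday; 2084-09-08 is a Friday, so it moves forward to 2084-09-12.

2084-09-12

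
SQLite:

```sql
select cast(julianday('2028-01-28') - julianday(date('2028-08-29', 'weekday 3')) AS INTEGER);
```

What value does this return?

`weekday 3` advances to the next Wednesday; 2028-08-29 is a Tuesday, so it moves forward to 2028-08-30.
3 days remain in January 2028 after the 28th (31 − 28).
Full months from February 2028 through July 2028 contribute their day counts.
Then 30 days into August 2028.
Total: 3 + 29 + 31 + 30 + 31 + 30 + 31 + 30 = 215.
The subtraction is earlier − later, so the result is −215 → -215.

-215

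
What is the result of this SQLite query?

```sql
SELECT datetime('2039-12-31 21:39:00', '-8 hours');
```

2039-12-31 13:39:00

-8 hours from 2039-12-31 21:39:00 is 2039-12-31 13:39:00.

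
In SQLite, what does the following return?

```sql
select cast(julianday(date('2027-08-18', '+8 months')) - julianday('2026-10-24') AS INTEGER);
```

Adding +8 months to 2027-08-18 gives 2028-04-18.
7 days remain in October 2026 after the 24th (31 − 24).
Full months from November 2026 through March 2028 contribute their day counts.
Then 18 days into April 2028.
Total: 7 + 30 + 31 + 31 + 28 + 31 + 30 + 31 + 30 + 31 + 31 + 30 + 31 + 30 + 31 + 31 + 29 + 31 + 18 = 542.

542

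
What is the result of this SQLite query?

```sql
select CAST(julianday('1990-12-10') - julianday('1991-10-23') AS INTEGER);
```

-317

21 days remain in December 1990 after the 10th (31 − 10).
Full months from January 1991 through September 1991 contribute their day counts.
Then 23 days into October 1991.
Total: 21 + 31 + 28 + 31 + 30 + 31 + 30 + 31 + 31 + 30 + 23 = 317.
The subtraction is earlier − later, so the result is −317 → -317.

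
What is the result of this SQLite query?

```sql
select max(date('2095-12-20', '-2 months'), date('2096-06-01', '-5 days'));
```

2096-05-27

date('2095-12-20', '-2 months') → 2095-10-20.
date('2096-06-01', '-5 days') → 2096-05-27.
Later of the two is 2096-05-27.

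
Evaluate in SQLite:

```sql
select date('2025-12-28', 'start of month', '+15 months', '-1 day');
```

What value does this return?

`start of month` rewinds 2025-12-28 to 2025-12-01.
Adding +15 months to 2025-12-01 gives 2027-03-01.
Going back 1 day from 2027-03-01 reaches 2027-02-28 (last day of February, 28 days).

2027-02-28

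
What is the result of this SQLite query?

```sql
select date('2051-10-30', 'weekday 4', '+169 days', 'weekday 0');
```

2052-04-21

`weekday 4` advances to the next Thursday; 2051-10-30 is a Monday, so it moves forward to 2051-11-02.
Applying '+169 days' to 2051-11-02: counting 169 days forward gives 2052-04-19.
`weekday 0` advances to the next Sunday; 2052-04-19 is a Friday, so it moves forward to 2052-04-21.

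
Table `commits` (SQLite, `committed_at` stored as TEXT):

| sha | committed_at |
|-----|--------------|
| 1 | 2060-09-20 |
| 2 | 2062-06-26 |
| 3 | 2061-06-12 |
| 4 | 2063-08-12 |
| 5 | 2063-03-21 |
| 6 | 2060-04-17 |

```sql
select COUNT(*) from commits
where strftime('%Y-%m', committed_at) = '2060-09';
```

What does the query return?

Rows with year-month 2060-09: 2060-09-20 → 1.

1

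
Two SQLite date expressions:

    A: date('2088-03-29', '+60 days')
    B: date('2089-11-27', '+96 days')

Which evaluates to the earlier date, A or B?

A = 2088-05-28.
B = 2090-03-03.
A is earlier.

A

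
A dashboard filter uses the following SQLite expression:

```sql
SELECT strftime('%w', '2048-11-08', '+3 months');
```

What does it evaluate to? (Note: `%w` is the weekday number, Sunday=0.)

1

First apply '+3 months': 2048-11-08 → 2049-02-08.
2049-02-08 is a Monday; with Sunday=0 that is 1.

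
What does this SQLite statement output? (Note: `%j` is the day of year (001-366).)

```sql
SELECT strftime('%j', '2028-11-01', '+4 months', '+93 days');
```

153

First apply '+4 months', '+93 days': 2028-11-01 → 2029-06-02.
Day-of-year for 2029-06-02: days since 2029-01-01 inclusive = 153, zero-padded to 153.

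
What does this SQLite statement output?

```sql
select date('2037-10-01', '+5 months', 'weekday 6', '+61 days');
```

2038-05-06

Adding +5 months to 2037-10-01 gives 2038-03-01.
`weekday 6` advances to the next Saturday; 2038-03-01 is a Monday, so it moves forward to 2038-03-06.
Applying '+61 days' to 2038-03-06: counting 61 days forward gives 2038-05-06.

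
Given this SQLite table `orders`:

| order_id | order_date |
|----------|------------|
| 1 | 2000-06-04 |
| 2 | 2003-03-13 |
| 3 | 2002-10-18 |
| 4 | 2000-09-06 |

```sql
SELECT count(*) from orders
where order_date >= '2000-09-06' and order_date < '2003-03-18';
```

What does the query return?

Rows in [2000-09-06, 2003-03-18): 2003-03-13, 2002-10-18, 2000-09-06 → 3 rows.

3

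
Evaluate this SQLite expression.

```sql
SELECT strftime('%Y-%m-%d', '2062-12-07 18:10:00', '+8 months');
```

2063-08-07

First apply '+8 months': 2062-12-07 18:10:00 → 2063-08-07 18:10:00.
`%Y-%m-%d` extracts the ISO date: 2063-08-07.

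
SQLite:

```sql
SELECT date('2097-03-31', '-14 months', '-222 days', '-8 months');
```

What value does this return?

Adding -14 months to 2097-03-31 gives 2096-01-31.
Applying '-222 days' to 2096-01-31: counting 222 days back gives 2095-06-23.
Adding -8 months to 2095-06-23 gives 2094-10-23.

2094-10-23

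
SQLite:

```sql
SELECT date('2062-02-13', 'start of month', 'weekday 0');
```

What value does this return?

2062-02-05

`start of month` rewinds 2062-02-13 to 2062-02-01.
`weekday 0` advances to the next Sunday; 2062-02-01 is a Wednesday, so it moves forward to 2062-02-05.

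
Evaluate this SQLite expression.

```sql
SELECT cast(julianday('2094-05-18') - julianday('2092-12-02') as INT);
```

532

29 days remain in December 2092 after the 2nd (31 − 2).
Full months from January 2093 through April 2094 contribute their day counts.
Then 18 days into May 2094.
Total: 29 + 31 + 28 + 31 + 30 + 31 + 30 + 31 + 31 + 30 + 31 + 30 + 31 + 31 + 28 + 31 + 30 + 18 = 532.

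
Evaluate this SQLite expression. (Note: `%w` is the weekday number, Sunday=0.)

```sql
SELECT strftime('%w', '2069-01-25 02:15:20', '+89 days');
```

3

First apply '+89 days': 2069-01-25 02:15:20 → 2069-04-24 02:15:20.
2069-04-24 is a Wednesday; with Sunday=0 that is 3.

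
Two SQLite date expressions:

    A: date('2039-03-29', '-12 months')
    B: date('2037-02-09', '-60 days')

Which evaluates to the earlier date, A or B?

B

A = 2038-03-29.
B = 2036-12-11.
B is earlier.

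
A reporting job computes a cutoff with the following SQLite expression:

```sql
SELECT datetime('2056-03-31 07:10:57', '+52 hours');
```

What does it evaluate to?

+52 hours from 2056-03-31 07:10:57 is 2056-04-02 11:10:57 (crosses midnight).

2056-04-02 11:10:57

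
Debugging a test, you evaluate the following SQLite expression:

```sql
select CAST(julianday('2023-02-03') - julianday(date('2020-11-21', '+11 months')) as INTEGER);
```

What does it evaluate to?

Adding +11 months to 2020-11-21 gives 2021-10-21.
10 days remain in October 2021 after the 21st (31 − 21).
Full months from November 2021 through January 2023 contribute their day counts.
Then 3 days into February 2023.
Total: 10 + 30 + 31 + 31 + 28 + 31 + 30 + 31 + 30 + 31 + 31 + 30 + 31 + 30 + 31 + 31 + 3 = 470.

470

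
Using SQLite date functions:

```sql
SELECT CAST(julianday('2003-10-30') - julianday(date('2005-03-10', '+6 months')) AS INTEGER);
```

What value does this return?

Adding +6 months to 2005-03-10 gives 2005-09-10.
1 day remains in October 2003 after the 30th (31 − 30).
Full months from November 2003 through August 2005 contribute their day counts.
Then 10 days into September 2005.
Total: 1 + 30 + 31 + 31 + 29 + 31 + 30 + 31 + 30 + 31 + 31 + 30 + 31 + 30 + 31 + 31 + 28 + 31 + 30 + 31 + 30 + 31 + 31 + 10 = 681.
The subtraction is earlier − later, so the result is −681 → -681.

-681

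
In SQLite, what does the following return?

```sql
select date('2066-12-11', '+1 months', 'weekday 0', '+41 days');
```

Adding +1 month to 2066-12-11 gives 2067-01-11.
`weekday 0` advances to the next Sunday; 2067-01-11 is a Tuesday, so it moves forward to 2067-01-16.
Applying '+41 days' to 2067-01-16: counting 41 days forward gives 2067-02-26.

2067-02-26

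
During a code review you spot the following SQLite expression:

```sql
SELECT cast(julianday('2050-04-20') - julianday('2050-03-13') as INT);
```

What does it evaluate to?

18 days remain in March 2050 after the 13th (31 − 13).
Then 20 days into April 2050.
Total: 18 + 20 = 38.

38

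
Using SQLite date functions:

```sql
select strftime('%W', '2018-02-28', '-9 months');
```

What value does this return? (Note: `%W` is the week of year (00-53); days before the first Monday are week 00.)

21

First apply '-9 months': 2018-02-28 → 2017-05-28.
2017-05-28 is a Sunday. SQLite's %W counts Mondays since the year started; the result is 21.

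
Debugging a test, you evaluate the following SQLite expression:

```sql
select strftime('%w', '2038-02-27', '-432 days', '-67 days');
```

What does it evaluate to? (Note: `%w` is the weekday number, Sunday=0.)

First apply '-432 days', '-67 days': 2038-02-27 → 2036-10-16.
2036-10-16 is a Thursday; with Sunday=0 that is 4.

4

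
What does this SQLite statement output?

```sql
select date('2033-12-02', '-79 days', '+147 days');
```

2034-02-08

Applying '-79 days' to 2033-12-02: counting 79 days back gives 2033-09-14.
Applying '+147 days' to 2033-09-14: counting 147 days forward gives 2034-02-08.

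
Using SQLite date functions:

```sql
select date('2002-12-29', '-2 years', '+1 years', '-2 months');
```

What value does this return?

Adding -2 years to 2002-12-29 gives 2000-12-29.
Adding +1 year to 2000-12-29 gives 2001-12-29.
Adding -2 months to 2001-12-29 gives 2001-10-29.

2001-10-29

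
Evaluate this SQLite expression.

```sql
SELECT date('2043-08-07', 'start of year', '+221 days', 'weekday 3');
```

2043-08-12

`start of year` rewinds 2043-08-07 to 2043-01-01.
Applying '+221 days' to 2043-01-01: counting 221 days forward gives 2043-08-10.
`weekday 3` advances to the next Wednesday; 2043-08-10 is a Monday, so it moves forward to 2043-08-12.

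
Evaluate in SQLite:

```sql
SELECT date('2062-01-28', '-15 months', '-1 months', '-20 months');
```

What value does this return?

2059-01-28

Adding -15 months to 2062-01-28 gives 2060-10-28.
Adding -1 month to 2060-10-28 gives 2060-09-28.
Adding -20 months to 2060-09-28 gives 2059-01-28.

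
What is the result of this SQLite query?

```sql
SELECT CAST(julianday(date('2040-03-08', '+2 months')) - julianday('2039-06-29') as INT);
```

Adding +2 months to 2040-03-08 gives 2040-05-08.
1 day remains in June 2039 after the 29th (30 − 29).
Full months from July 2039 through April 2040 contribute their day counts.
Then 8 days into May 2040.
Total: 1 + 31 + 31 + 30 + 31 + 30 + 31 + 31 + 29 + 31 + 30 + 8 = 314.

314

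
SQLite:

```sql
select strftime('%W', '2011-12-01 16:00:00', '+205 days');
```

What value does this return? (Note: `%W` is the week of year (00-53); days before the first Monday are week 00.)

25

First apply '+205 days': 2011-12-01 16:00:00 → 2012-06-23 16:00:00.
2012-06-23 is a Saturday. SQLite's %W counts Mondays since the year started; the result is 25.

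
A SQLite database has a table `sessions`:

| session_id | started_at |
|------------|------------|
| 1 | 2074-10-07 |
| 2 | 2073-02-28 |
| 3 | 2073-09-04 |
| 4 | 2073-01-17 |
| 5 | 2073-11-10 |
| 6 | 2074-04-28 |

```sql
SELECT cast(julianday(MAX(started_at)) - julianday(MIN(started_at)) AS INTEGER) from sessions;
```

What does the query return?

MIN = 2073-01-17, MAX = 2074-10-07.
14 days remain in January 2073 after the 17th (31 − 17).
Full months from February 2073 through September 2074 contribute their day counts.
Then 7 days into October 2074.
Total: 14 + 28 + 31 + 30 + 31 + 30 + 31 + 31 + 30 + 31 + 30 + 31 + 31 + 28 + 31 + 30 + 31 + 30 + 31 + 31 + 30 + 7 = 628.

628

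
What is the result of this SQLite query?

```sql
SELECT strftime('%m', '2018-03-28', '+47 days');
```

First apply '+47 days': 2018-03-28 → 2018-05-14.
`%m` extracts the 2-digit month (01-12): 05.

05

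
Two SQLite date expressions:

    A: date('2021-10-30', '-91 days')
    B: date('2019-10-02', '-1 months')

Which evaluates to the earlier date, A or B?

B

A = 2021-07-31.
B = 2019-09-02.
B is earlier.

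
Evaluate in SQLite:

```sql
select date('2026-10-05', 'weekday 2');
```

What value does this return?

2026-10-06

`weekday 2` advances to the next Tuesday; 2026-10-05 is a Monday, so it moves forward to 2026-10-06.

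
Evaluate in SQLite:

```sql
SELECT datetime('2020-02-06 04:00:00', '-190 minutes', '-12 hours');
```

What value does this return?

190 minutes = 3h 10m; -190 minutes from 2020-02-06 04:00:00 is 2020-02-06 00:50:00.
-12 hours from 2020-02-06 00:50:00 is 2020-02-05 12:50:00 (crosses midnight).

2020-02-05 12:50:00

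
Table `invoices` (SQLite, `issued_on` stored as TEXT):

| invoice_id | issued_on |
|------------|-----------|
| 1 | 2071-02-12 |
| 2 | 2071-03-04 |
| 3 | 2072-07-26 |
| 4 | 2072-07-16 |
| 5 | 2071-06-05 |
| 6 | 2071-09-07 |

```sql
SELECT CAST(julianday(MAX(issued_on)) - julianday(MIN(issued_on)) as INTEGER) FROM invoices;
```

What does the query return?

MIN = 2071-02-12, MAX = 2072-07-26.
16 days remain in February 2071 after the 12th (28 − 12).
Full months from March 2071 through June 2072 contribute their day counts.
Then 26 days into July 2072.
Total: 16 + 31 + 30 + 31 + 30 + 31 + 31 + 30 + 31 + 30 + 31 + 31 + 29 + 31 + 30 + 31 + 30 + 26 = 530.

530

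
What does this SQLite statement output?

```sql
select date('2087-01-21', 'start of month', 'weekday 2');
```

2087-01-07

`start of month` rewinds 2087-01-21 to 2087-01-01.
`weekday 2` advances to the next Tuesday; 2087-01-01 is a Wednesday, so it moves forward to 2087-01-07.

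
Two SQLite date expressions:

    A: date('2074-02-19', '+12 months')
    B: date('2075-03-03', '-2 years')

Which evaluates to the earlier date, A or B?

A = 2075-02-19.
B = 2073-03-03.
B is earlier.

B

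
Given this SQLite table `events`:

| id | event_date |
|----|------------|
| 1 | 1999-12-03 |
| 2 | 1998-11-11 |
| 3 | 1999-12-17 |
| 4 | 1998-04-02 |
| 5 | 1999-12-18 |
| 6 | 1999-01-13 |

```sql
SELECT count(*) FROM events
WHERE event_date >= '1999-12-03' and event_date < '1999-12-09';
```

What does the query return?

Rows in [1999-12-03, 1999-12-09): 1999-12-03 → 1 row.

1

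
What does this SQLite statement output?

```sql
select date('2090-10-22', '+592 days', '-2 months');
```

2092-04-05

Applying '+592 days' to 2090-10-22: counting 592 days forward gives 2092-06-05.
Adding -2 months to 2092-06-05 gives 2092-04-05.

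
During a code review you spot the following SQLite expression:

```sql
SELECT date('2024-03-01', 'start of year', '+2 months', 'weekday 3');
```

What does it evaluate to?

2024-03-06

`start of year` rewinds 2024-03-01 to 2024-01-01.
Adding +2 months to 2024-01-01 gives 2024-03-01.
`weekday 3` advances to the next Wednesday; 2024-03-01 is a Friday, so it moves forward to 2024-03-06.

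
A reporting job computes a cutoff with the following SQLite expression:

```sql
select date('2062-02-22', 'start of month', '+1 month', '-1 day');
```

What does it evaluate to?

`start of month` rewinds 2062-02-22 to 2062-02-01.
Adding +1 month to 2062-02-01 gives 2062-03-01.
Going back 1 day from 2062-03-01 reaches 2062-02-28 (last day of February, 28 days).

2062-02-28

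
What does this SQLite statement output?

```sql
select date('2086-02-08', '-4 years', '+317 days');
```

Adding -4 years to 2086-02-08 gives 2082-02-08.
Applying '+317 days' to 2082-02-08: counting 317 days forward gives 2082-12-22.

2082-12-22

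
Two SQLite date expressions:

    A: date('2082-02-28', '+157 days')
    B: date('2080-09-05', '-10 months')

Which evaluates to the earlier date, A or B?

B

A = 2082-08-04.
B = 2079-11-05.
B is earlier.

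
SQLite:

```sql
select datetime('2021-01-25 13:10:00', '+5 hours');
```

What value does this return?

+5 hours from 2021-01-25 13:10:00 is 2021-01-25 18:10:00.

2021-01-25 18:10:00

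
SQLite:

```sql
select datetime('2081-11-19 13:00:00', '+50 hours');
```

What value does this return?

2081-11-21 15:00:00

+50 hours from 2081-11-19 13:00:00 is 2081-11-21 15:00:00 (crosses midnight).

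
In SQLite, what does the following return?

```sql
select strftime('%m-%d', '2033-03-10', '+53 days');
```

05-02

First apply '+53 days': 2033-03-10 → 2033-05-02.
`%m-%d` extracts the month-day: 05-02.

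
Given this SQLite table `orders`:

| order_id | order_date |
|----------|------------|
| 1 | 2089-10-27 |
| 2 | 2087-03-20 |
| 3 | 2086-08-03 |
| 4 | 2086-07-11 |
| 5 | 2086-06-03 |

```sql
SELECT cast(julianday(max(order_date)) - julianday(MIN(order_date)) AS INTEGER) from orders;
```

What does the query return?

1242

MIN = 2086-06-03, MAX = 2089-10-27.
27 days remain in June 2086 after the 3rd (30 − 3).
Full months from July 2086 through September 2089 contribute their day counts.
Then 27 days into October 2089.
Total: 27 + 31 + 31 + 30 + 31 + 30 + 31 + 31 + 28 + 31 + 30 + 31 + 30 + 31 + 31 + 30 + 31 + 30 + 31 + 31 + 29 + 31 + 30 + 31 + 30 + 31 + 31 + 30 + 31 + 30 + 31 + 31 + 28 + 31 + 30 + 31 + 30 + 31 + 31 + 30 + 27 = 1242.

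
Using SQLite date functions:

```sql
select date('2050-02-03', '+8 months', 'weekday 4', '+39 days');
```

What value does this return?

2050-11-14

Adding +8 months to 2050-02-03 gives 2050-10-03.
`weekday 4` advances to the next Thursday; 2050-10-03 is a Monday, so it moves forward to 2050-10-06.
October 2050 has 31 days; 25 remain after the 6th, so 26 days reach 2050-11-01.
Advancing 13 more days within November lands on 2050-11-14.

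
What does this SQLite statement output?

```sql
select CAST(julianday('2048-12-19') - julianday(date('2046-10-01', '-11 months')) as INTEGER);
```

Adding -11 months to 2046-10-01 gives 2045-11-01.
29 days remain in November 2045 after the 1st (30 − 1).
Full months from December 2045 through November 2048 contribute their day counts.
Then 19 days into December 2048.
Total: 29 + 31 + 31 + 28 + 31 + 30 + 31 + 30 + 31 + 31 + 30 + 31 + 30 + 31 + 31 + 28 + 31 + 30 + 31 + 30 + 31 + 31 + 30 + 31 + 30 + 31 + 31 + 29 + 31 + 30 + 31 + 30 + 31 + 31 + 30 + 31 + 30 + 19 = 1144.

1144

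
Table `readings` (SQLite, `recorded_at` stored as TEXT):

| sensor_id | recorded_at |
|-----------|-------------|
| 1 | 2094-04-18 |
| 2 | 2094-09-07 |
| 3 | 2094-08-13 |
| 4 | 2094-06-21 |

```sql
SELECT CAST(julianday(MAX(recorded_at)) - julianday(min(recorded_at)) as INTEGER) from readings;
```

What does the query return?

142

MIN = 2094-04-18, MAX = 2094-09-07.
12 days remain in April 2094 after the 18th (30 − 18).
May 2094: 31 days.
June 2094: 30 days.
July 2094: 31 days.
August 2094: 31 days.
Then 7 days into September 2094.
Total: 12 + 31 + 30 + 31 + 31 + 7 = 142.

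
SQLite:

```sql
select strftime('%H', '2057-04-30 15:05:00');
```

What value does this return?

`%H` extracts the 2-digit hour (00-23): 15.

15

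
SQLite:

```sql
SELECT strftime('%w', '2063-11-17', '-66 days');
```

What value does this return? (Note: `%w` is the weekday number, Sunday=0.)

3

First apply '-66 days': 2063-11-17 → 2063-09-12.
2063-09-12 is a Wednesday; with Sunday=0 that is 3.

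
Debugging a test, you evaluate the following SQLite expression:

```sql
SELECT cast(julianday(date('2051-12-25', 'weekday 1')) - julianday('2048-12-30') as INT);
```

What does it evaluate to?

`weekday 1` advances to the next Monday; 2051-12-25 is already a Monday, so it stays at 2051-12-25.
1 day remains in December 2048 after the 30th (31 − 30).
Full months from January 2049 through November 2051 contribute their day counts.
Then 25 days into December 2051.
Total: 1 + 31 + 28 + 31 + 30 + 31 + 30 + 31 + 31 + 30 + 31 + 30 + 31 + 31 + 28 + 31 + 30 + 31 + 30 + 31 + 31 + 30 + 31 + 30 + 31 + 31 + 28 + 31 + 30 + 31 + 30 + 31 + 31 + 30 + 31 + 30 + 25 = 1090.

1090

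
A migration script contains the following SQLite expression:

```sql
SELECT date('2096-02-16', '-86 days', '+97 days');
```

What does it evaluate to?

Applying '-86 days' to 2096-02-16: counting 86 days back gives 2095-11-22.
Applying '+97 days' to 2095-11-22: counting 97 days forward gives 2096-02-27.

2096-02-27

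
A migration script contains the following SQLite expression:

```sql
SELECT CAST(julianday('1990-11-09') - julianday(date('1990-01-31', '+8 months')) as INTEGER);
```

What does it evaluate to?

39

Adding +8 months to 1990-01-31 targets 1990-09-31. September 1990 has only 30 days, so SQLite normalizes the 1-day overflow forward to 1990-10-01.
30 days remain in October 1990 after the 1st (31 − 1).
Then 9 days into November 1990.
Total: 30 + 9 = 39.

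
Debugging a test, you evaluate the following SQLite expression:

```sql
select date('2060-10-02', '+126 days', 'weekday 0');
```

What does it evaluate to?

2061-02-06

Applying '+126 days' to 2060-10-02: counting 126 days forward gives 2061-02-05.
`weekday 0` advances to the next Sunday; 2061-02-05 is a Saturday, so it moves forward to 2061-02-06.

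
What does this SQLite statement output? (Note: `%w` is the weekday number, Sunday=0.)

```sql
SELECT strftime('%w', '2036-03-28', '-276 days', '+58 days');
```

First apply '-276 days', '+58 days': 2036-03-28 → 2035-08-23.
2035-08-23 is a Thursday; with Sunday=0 that is 4.

4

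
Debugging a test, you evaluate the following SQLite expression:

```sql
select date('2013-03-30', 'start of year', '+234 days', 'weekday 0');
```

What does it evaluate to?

`start of year` rewinds 2013-03-30 to 2013-01-01.
Applying '+234 days' to 2013-01-01: counting 234 days forward gives 2013-08-23.
`weekday 0` advances to the next Sunday; 2013-08-23 is a Friday, so it moves forward to 2013-08-25.

2013-08-25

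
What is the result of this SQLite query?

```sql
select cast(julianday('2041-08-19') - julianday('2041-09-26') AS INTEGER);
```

-38

12 days remain in August 2041 after the 19th (31 − 19).
Then 26 days into September 2041.
Total: 12 + 26 = 38.
The subtraction is earlier − later, so the result is −38 → -38.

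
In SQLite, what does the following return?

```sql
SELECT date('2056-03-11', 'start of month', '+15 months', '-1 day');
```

`start of month` rewinds 2056-03-11 to 2056-03-01.
Adding +15 months to 2056-03-01 gives 2057-06-01.
Going back 1 day from 2057-06-01 reaches 2057-05-31 (last day of May, 31 days).

2057-05-31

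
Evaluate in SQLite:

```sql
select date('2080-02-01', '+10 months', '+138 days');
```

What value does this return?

2081-04-18

Adding +10 months to 2080-02-01 gives 2080-12-01.
Applying '+138 days' to 2080-12-01: counting 138 days forward gives 2081-04-18.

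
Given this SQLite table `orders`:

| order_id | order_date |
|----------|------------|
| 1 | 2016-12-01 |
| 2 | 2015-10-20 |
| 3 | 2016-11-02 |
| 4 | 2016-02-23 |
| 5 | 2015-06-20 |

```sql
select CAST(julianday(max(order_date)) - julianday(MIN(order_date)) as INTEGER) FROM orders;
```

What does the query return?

530

MIN = 2015-06-20, MAX = 2016-12-01.
10 days remain in June 2015 after the 20th (30 − 20).
Full months from July 2015 through November 2016 contribute their day counts.
Then 1 day into December 2016.
Total: 10 + 31 + 31 + 30 + 31 + 30 + 31 + 31 + 29 + 31 + 30 + 31 + 30 + 31 + 31 + 30 + 31 + 30 + 1 = 530.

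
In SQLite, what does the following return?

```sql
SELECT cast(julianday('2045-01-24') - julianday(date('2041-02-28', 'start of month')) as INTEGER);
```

`start of month` rewinds 2041-02-28 to 2041-02-01.
27 days remain in February 2041 after the 1st (28 − 1).
Full months from March 2041 through December 2044 contribute their day counts.
Then 24 days into January 2045.
Total: 27 + 31 + 30 + 31 + 30 + 31 + 31 + 30 + 31 + 30 + 31 + 31 + 28 + 31 + 30 + 31 + 30 + 31 + 31 + 30 + 31 + 30 + 31 + 31 + 28 + 31 + 30 + 31 + 30 + 31 + 31 + 30 + 31 + 30 + 31 + 31 + 29 + 31 + 30 + 31 + 30 + 31 + 31 + 30 + 31 + 30 + 31 + 24 = 1453.

1453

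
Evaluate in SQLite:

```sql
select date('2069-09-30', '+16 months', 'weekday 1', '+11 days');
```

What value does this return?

Adding +16 months to 2069-09-30 gives 2071-01-30.
`weekday 1` advances to the next Monday; 2071-01-30 is a Friday, so it moves forward to 2071-02-02.
Advancing 11 more days within February lands on 2071-02-13.

2071-02-13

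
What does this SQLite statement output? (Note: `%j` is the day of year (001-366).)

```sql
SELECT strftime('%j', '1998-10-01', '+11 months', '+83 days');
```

327

First apply '+11 months', '+83 days': 1998-10-01 → 1999-11-23.
Day-of-year for 1999-11-23: days since 1999-01-01 inclusive = 327, zero-padded to 327.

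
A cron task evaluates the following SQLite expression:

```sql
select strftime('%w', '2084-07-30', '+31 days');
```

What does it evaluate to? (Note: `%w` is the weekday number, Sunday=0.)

First apply '+31 days': 2084-07-30 → 2084-08-30.
2084-08-30 is a Wednesday; with Sunday=0 that is 3.

3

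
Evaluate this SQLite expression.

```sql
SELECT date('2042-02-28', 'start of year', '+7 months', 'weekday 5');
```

2042-08-01

`start of year` rewinds 2042-02-28 to 2042-01-01.
Adding +7 months to 2042-01-01 gives 2042-08-01.
`weekday 5` advances to the next Friday; 2042-08-01 is already a Friday, so it stays at 2042-08-01.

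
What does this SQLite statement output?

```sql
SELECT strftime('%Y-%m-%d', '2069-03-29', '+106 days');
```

First apply '+106 days': 2069-03-29 → 2069-07-13.
`%Y-%m-%d` extracts the ISO date: 2069-07-13.

2069-07-13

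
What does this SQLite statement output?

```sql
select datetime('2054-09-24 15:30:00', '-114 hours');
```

-114 hours from 2054-09-24 15:30:00 is 2054-09-19 21:30:00 (crosses midnight).

2054-09-19 21:30:00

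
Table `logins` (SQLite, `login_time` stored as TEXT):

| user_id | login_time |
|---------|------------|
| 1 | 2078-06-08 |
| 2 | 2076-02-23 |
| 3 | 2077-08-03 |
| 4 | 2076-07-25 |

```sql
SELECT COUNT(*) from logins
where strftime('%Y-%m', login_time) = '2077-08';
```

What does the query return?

Rows with year-month 2077-08: 2077-08-03 → 1.

1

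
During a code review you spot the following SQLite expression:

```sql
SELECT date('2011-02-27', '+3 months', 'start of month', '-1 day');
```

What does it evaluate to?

2011-04-30

Adding +3 months to 2011-02-27 gives 2011-05-27.
`start of month` rewinds 2011-05-27 to 2011-05-01.
Going back 1 day from 2011-05-01 reaches 2011-04-30 (last day of April, 30 days).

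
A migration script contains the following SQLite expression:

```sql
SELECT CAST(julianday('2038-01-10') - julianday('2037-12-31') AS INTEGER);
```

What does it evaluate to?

0 days remain in December 2037 after the 31st (31 − 31).
Then 10 days into January 2038.
Total: 0 + 10 = 10.

10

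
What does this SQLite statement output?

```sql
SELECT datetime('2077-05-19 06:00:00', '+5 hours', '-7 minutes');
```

+5 hours from 2077-05-19 06:00:00 is 2077-05-19 11:00:00.
-7 minutes from 2077-05-19 11:00:00 is 2077-05-19 10:53:00.

2077-05-19 10:53:00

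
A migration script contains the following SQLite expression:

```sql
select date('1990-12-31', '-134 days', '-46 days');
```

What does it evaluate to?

1990-07-04

Applying '-134 days' to 1990-12-31: counting 134 days back gives 1990-08-19.
Applying '-46 days' to 1990-08-19: counting 46 days back gives 1990-07-04.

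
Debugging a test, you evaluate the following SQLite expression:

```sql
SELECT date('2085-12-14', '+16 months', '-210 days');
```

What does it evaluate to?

2086-09-16

Adding +16 months to 2085-12-14 gives 2087-04-14.
Applying '-210 days' to 2087-04-14: counting 210 days back gives 2086-09-16.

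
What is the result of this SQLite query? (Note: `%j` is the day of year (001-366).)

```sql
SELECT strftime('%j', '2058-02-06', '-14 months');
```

First apply '-14 months': 2058-02-06 → 2056-12-06.
Day-of-year for 2056-12-06: days since 2056-01-01 inclusive = 341, zero-padded to 341.

341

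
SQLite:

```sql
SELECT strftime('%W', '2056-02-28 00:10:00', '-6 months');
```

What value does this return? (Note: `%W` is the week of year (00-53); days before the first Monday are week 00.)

34

First apply '-6 months': 2056-02-28 00:10:00 → 2055-08-28 00:10:00.
2055-08-28 is a Saturday. SQLite's %W counts Mondays since the year started; the result is 34.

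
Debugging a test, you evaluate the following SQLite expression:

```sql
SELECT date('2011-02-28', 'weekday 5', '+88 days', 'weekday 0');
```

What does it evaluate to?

`weekday 5` advances to the next Friday; 2011-02-28 is a Monday, so it moves forward to 2011-03-04.
Applying '+88 days' to 2011-03-04: counting 88 days forward gives 2011-05-31.
`weekday 0` advances to the next Sunday; 2011-05-31 is a Tuesday, so it moves forward to 2011-06-05.

2011-06-05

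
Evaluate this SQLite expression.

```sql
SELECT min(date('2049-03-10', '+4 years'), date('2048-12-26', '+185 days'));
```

2049-06-29

date('2049-03-10', '+4 years') → 2053-03-10.
date('2048-12-26', '+185 days') → 2049-06-29.
Earlier of the two is 2049-06-29.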